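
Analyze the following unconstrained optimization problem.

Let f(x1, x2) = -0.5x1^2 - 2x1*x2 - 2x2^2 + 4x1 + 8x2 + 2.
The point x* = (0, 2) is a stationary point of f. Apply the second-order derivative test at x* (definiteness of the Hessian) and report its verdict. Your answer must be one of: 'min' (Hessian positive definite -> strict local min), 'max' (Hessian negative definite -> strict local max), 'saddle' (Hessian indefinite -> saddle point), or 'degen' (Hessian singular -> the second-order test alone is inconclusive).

Compute the Hessian H = grad^2 f:
  H = [[-1, -2], [-2, -4]]
Verify stationarity: grad f(x*) = H x* + g = (0, 0).
Eigenvalues of H: -5, 0.
H has a zero eigenvalue (singular; negative semidefinite but not definite), so H is neither positive definite, negative definite, nor indefinite. The second-order test alone is inconclusive -> degen.
(Indeed, f is constant along the null direction of H through x*, so x* is not a strict local extremum.)

degen


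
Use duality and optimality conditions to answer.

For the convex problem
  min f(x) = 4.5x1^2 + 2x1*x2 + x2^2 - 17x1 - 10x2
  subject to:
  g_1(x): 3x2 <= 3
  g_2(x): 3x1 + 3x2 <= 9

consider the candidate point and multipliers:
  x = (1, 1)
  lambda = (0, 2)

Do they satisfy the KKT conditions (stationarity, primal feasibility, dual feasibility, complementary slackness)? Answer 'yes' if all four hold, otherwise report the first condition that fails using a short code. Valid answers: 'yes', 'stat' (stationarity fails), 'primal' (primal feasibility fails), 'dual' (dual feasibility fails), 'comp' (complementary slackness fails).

Gradient of f: grad f(x) = Q x + c = (-6, -6)
Constraint values g_i(x) = a_i^T x - b_i:
  g_1((1, 1)) = 0
  g_2((1, 1)) = -3
Stationarity residual: grad f(x) + sum_i lambda_i a_i = (0, 0)
  -> stationarity OK
Primal feasibility (all g_i <= 0): OK
Dual feasibility (all lambda_i >= 0): OK
Complementary slackness (lambda_i * g_i(x) = 0 for all i): FAILS

Verdict: the first failing condition is complementary_slackness -> comp.

comp


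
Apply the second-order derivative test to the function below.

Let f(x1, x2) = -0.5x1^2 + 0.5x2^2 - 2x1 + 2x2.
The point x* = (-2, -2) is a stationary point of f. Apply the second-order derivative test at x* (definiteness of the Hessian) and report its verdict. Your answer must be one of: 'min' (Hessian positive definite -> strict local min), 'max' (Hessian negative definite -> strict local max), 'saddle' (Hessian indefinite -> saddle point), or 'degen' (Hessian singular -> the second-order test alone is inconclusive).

Compute the Hessian H = grad^2 f:
  H = [[-1, 0], [0, 1]]
Verify stationarity: grad f(x*) = H x* + g = (0, 0).
Eigenvalues of H: -1, 1.
Eigenvalues have mixed signs, so H is indefinite -> x* is a saddle point.

saddle


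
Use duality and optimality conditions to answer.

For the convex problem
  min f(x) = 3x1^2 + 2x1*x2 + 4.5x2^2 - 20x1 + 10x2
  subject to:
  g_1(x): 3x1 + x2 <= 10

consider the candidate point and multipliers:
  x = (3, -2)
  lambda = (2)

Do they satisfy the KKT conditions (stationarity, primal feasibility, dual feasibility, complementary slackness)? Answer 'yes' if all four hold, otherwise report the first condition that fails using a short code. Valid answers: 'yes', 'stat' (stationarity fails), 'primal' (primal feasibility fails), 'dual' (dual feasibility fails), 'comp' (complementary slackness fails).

Gradient of f: grad f(x) = Q x + c = (-6, -2)
Constraint values g_i(x) = a_i^T x - b_i:
  g_1((3, -2)) = -3
Stationarity residual: grad f(x) + sum_i lambda_i a_i = (0, 0)
  -> stationarity OK
Primal feasibility (all g_i <= 0): OK
Dual feasibility (all lambda_i >= 0): OK
Complementary slackness (lambda_i * g_i(x) = 0 for all i): FAILS

Verdict: the first failing condition is complementary_slackness -> comp.

comp


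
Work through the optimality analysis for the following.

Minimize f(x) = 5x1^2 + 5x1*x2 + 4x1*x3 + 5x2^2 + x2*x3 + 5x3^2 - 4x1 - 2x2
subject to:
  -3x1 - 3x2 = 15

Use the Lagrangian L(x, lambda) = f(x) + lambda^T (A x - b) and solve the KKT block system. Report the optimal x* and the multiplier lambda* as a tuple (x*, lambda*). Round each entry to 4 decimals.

Form the Lagrangian:
  L(x, lambda) = (1/2) x^T Q x + c^T x + lambda^T (A x - b)
Stationarity (grad_x L = 0): Q x + c + A^T lambda = 0.
Primal feasibility: A x = b.

This gives the KKT block system:
  [ Q   A^T ] [ x     ]   [-c ]
  [ A    0  ] [ lambda ] = [ b ]

Solving the linear system:
  x*      = (-2.6923, -2.3077, 1.3077)
  lambda* = (-12.4103)
  f(x*)   = 100.7692

x* = (-2.6923, -2.3077, 1.3077), lambda* = (-12.4103)


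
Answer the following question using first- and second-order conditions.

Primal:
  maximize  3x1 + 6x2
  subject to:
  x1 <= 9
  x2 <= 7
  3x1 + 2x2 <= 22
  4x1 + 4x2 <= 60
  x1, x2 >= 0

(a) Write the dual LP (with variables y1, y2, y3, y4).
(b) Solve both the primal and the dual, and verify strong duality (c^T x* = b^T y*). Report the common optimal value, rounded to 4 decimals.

The standard primal-dual pair for 'max c^T x s.t. A x <= b, x >= 0' is:
  Dual:  min b^T y  s.t.  A^T y >= c,  y >= 0.

So the dual LP is:
  minimize  9y1 + 7y2 + 22y3 + 60y4
  subject to:
    y1 + 3y3 + 4y4 >= 3
    y2 + 2y3 + 4y4 >= 6
    y1, y2, y3, y4 >= 0

Solving the primal: x* = (2.6667, 7).
  primal value c^T x* = 50.
Solving the dual: y* = (0, 4, 1, 0).
  dual value b^T y* = 50.
Strong duality: c^T x* = b^T y*. Confirmed.

50


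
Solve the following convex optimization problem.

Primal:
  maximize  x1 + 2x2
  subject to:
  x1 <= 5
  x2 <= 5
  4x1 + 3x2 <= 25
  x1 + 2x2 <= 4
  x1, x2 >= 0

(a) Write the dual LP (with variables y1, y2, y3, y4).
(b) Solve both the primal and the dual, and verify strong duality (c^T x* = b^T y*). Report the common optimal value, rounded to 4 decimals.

The standard primal-dual pair for 'max c^T x s.t. A x <= b, x >= 0' is:
  Dual:  min b^T y  s.t.  A^T y >= c,  y >= 0.

So the dual LP is:
  minimize  5y1 + 5y2 + 25y3 + 4y4
  subject to:
    y1 + 4y3 + y4 >= 1
    y2 + 3y3 + 2y4 >= 2
    y1, y2, y3, y4 >= 0

Solving the primal: x* = (4, 0).
  primal value c^T x* = 4.
Solving the dual: y* = (0, 0, 0, 1).
  dual value b^T y* = 4.
Strong duality: c^T x* = b^T y*. Confirmed.

4


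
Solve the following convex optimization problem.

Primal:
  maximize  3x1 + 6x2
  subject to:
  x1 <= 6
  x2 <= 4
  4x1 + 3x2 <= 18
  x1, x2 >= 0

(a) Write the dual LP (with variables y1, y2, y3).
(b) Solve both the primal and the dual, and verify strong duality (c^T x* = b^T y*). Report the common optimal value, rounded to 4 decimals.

The standard primal-dual pair for 'max c^T x s.t. A x <= b, x >= 0' is:
  Dual:  min b^T y  s.t.  A^T y >= c,  y >= 0.

So the dual LP is:
  minimize  6y1 + 4y2 + 18y3
  subject to:
    y1 + 4y3 >= 3
    y2 + 3y3 >= 6
    y1, y2, y3 >= 0

Solving the primal: x* = (1.5, 4).
  primal value c^T x* = 28.5.
Solving the dual: y* = (0, 3.75, 0.75).
  dual value b^T y* = 28.5.
Strong duality: c^T x* = b^T y*. Confirmed.

28.5


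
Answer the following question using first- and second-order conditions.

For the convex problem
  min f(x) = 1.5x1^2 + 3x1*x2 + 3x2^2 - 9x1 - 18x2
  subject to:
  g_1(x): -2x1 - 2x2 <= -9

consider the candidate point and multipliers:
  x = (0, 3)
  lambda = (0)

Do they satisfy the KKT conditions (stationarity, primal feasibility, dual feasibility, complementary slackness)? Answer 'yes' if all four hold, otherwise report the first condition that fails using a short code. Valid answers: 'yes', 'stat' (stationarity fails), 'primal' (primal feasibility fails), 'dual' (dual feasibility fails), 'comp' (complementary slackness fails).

Gradient of f: grad f(x) = Q x + c = (0, 0)
Constraint values g_i(x) = a_i^T x - b_i:
  g_1((0, 3)) = 3
Stationarity residual: grad f(x) + sum_i lambda_i a_i = (0, 0)
  -> stationarity OK
Primal feasibility (all g_i <= 0): FAILS
Dual feasibility (all lambda_i >= 0): OK
Complementary slackness (lambda_i * g_i(x) = 0 for all i): OK

Verdict: the first failing condition is primal_feasibility -> primal.

primal


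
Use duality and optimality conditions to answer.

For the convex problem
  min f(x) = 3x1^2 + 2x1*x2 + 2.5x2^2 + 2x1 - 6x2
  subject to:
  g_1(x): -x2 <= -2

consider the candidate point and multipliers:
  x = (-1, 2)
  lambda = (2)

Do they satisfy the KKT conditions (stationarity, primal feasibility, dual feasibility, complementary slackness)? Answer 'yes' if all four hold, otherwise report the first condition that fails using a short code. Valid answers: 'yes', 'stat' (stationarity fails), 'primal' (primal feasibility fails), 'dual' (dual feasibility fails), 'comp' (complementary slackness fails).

Gradient of f: grad f(x) = Q x + c = (0, 2)
Constraint values g_i(x) = a_i^T x - b_i:
  g_1((-1, 2)) = 0
Stationarity residual: grad f(x) + sum_i lambda_i a_i = (0, 0)
  -> stationarity OK
Primal feasibility (all g_i <= 0): OK
Dual feasibility (all lambda_i >= 0): OK
Complementary slackness (lambda_i * g_i(x) = 0 for all i): OK

Verdict: yes, KKT holds.

yes


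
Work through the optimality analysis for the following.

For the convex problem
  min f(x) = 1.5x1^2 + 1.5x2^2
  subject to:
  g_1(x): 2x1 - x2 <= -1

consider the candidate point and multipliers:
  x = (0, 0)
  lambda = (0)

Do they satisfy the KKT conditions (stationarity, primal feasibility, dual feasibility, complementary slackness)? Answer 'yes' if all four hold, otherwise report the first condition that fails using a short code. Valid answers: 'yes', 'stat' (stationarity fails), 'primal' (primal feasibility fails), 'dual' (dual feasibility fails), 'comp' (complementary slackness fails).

Gradient of f: grad f(x) = Q x + c = (0, 0)
Constraint values g_i(x) = a_i^T x - b_i:
  g_1((0, 0)) = 1
Stationarity residual: grad f(x) + sum_i lambda_i a_i = (0, 0)
  -> stationarity OK
Primal feasibility (all g_i <= 0): FAILS
Dual feasibility (all lambda_i >= 0): OK
Complementary slackness (lambda_i * g_i(x) = 0 for all i): OK

Verdict: the first failing condition is primal_feasibility -> primal.

primal


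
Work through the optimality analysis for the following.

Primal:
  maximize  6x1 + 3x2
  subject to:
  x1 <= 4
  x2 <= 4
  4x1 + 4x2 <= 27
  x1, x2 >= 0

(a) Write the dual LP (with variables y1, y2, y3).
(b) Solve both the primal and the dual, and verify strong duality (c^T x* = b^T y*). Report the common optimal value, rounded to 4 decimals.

The standard primal-dual pair for 'max c^T x s.t. A x <= b, x >= 0' is:
  Dual:  min b^T y  s.t.  A^T y >= c,  y >= 0.

So the dual LP is:
  minimize  4y1 + 4y2 + 27y3
  subject to:
    y1 + 4y3 >= 6
    y2 + 4y3 >= 3
    y1, y2, y3 >= 0

Solving the primal: x* = (4, 2.75).
  primal value c^T x* = 32.25.
Solving the dual: y* = (3, 0, 0.75).
  dual value b^T y* = 32.25.
Strong duality: c^T x* = b^T y*. Confirmed.

32.25


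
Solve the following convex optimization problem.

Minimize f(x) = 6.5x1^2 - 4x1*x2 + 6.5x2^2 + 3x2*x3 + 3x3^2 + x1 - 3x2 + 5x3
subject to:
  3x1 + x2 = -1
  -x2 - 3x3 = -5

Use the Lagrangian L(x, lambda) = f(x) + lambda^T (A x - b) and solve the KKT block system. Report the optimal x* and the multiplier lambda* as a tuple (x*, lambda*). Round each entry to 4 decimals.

Form the Lagrangian:
  L(x, lambda) = (1/2) x^T Q x + c^T x + lambda^T (A x - b)
Stationarity (grad_x L = 0): Q x + c + A^T lambda = 0.
Primal feasibility: A x = b.

This gives the KKT block system:
  [ Q   A^T ] [ x     ]   [-c ]
  [ A    0  ] [ lambda ] = [ b ]

Solving the linear system:
  x*      = (-0.3451, 0.0352, 1.6549)
  lambda* = (1.2089, 5.0117)
  f(x*)   = 17.0458

x* = (-0.3451, 0.0352, 1.6549), lambda* = (1.2089, 5.0117)


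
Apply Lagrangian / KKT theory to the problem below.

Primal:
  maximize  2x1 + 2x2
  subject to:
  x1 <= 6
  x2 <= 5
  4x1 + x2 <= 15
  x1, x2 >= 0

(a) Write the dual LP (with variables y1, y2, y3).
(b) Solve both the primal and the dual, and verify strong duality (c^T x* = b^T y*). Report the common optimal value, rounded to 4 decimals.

The standard primal-dual pair for 'max c^T x s.t. A x <= b, x >= 0' is:
  Dual:  min b^T y  s.t.  A^T y >= c,  y >= 0.

So the dual LP is:
  minimize  6y1 + 5y2 + 15y3
  subject to:
    y1 + 4y3 >= 2
    y2 + y3 >= 2
    y1, y2, y3 >= 0

Solving the primal: x* = (2.5, 5).
  primal value c^T x* = 15.
Solving the dual: y* = (0, 1.5, 0.5).
  dual value b^T y* = 15.
Strong duality: c^T x* = b^T y*. Confirmed.

15


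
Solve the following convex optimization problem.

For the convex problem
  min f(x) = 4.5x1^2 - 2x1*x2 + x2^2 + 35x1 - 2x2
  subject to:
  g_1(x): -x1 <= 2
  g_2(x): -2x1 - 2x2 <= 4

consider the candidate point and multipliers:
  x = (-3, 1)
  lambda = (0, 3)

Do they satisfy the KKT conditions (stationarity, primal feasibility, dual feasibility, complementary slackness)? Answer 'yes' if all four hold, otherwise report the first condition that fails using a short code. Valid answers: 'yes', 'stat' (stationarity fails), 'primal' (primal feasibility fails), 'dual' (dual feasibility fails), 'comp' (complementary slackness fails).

Gradient of f: grad f(x) = Q x + c = (6, 6)
Constraint values g_i(x) = a_i^T x - b_i:
  g_1((-3, 1)) = 1
  g_2((-3, 1)) = 0
Stationarity residual: grad f(x) + sum_i lambda_i a_i = (0, 0)
  -> stationarity OK
Primal feasibility (all g_i <= 0): FAILS
Dual feasibility (all lambda_i >= 0): OK
Complementary slackness (lambda_i * g_i(x) = 0 for all i): OK

Verdict: the first failing condition is primal_feasibility -> primal.

primal


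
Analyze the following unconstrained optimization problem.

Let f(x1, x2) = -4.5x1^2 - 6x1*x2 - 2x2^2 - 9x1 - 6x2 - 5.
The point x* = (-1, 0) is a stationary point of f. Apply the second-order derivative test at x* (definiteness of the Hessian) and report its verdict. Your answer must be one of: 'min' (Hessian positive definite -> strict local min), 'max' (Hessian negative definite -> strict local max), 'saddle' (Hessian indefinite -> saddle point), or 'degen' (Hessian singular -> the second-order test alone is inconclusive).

Compute the Hessian H = grad^2 f:
  H = [[-9, -6], [-6, -4]]
Verify stationarity: grad f(x*) = H x* + g = (0, 0).
Eigenvalues of H: -13, 0.
H has a zero eigenvalue (singular; negative semidefinite but not definite), so H is neither positive definite, negative definite, nor indefinite. The second-order test alone is inconclusive -> degen.
(Indeed, f is constant along the null direction of H through x*, so x* is not a strict local extremum.)

degen


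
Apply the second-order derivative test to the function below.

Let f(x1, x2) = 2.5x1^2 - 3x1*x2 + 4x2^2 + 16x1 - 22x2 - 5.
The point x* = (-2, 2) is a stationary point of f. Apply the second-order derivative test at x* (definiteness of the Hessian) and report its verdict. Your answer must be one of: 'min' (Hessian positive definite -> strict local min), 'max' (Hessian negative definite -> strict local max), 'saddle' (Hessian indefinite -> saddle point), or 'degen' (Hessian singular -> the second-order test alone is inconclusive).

Compute the Hessian H = grad^2 f:
  H = [[5, -3], [-3, 8]]
Verify stationarity: grad f(x*) = H x* + g = (0, 0).
Eigenvalues of H: 3.1459, 9.8541.
Both eigenvalues > 0, so H is positive definite -> x* is a strict local min.

min


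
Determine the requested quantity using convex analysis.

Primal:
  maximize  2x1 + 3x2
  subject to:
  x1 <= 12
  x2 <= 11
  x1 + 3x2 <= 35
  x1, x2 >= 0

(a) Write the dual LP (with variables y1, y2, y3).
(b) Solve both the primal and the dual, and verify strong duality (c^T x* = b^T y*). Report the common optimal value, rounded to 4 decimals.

The standard primal-dual pair for 'max c^T x s.t. A x <= b, x >= 0' is:
  Dual:  min b^T y  s.t.  A^T y >= c,  y >= 0.

So the dual LP is:
  minimize  12y1 + 11y2 + 35y3
  subject to:
    y1 + y3 >= 2
    y2 + 3y3 >= 3
    y1, y2, y3 >= 0

Solving the primal: x* = (12, 7.6667).
  primal value c^T x* = 47.
Solving the dual: y* = (1, 0, 1).
  dual value b^T y* = 47.
Strong duality: c^T x* = b^T y*. Confirmed.

47


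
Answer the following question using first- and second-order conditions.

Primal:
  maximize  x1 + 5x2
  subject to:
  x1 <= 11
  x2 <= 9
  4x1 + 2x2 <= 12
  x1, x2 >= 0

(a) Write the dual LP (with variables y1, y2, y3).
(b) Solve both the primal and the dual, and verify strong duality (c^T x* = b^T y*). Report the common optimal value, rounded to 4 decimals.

The standard primal-dual pair for 'max c^T x s.t. A x <= b, x >= 0' is:
  Dual:  min b^T y  s.t.  A^T y >= c,  y >= 0.

So the dual LP is:
  minimize  11y1 + 9y2 + 12y3
  subject to:
    y1 + 4y3 >= 1
    y2 + 2y3 >= 5
    y1, y2, y3 >= 0

Solving the primal: x* = (0, 6).
  primal value c^T x* = 30.
Solving the dual: y* = (0, 0, 2.5).
  dual value b^T y* = 30.
Strong duality: c^T x* = b^T y*. Confirmed.

30


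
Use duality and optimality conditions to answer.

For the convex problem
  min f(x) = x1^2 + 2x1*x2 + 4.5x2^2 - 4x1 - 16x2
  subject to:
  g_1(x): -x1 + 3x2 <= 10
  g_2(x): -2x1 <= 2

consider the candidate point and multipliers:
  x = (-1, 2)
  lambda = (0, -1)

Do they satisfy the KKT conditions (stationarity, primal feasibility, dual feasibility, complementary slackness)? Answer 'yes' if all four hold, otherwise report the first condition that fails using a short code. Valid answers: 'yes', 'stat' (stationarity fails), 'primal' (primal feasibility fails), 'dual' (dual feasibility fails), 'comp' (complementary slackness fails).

Gradient of f: grad f(x) = Q x + c = (-2, 0)
Constraint values g_i(x) = a_i^T x - b_i:
  g_1((-1, 2)) = -3
  g_2((-1, 2)) = 0
Stationarity residual: grad f(x) + sum_i lambda_i a_i = (0, 0)
  -> stationarity OK
Primal feasibility (all g_i <= 0): OK
Dual feasibility (all lambda_i >= 0): FAILS
Complementary slackness (lambda_i * g_i(x) = 0 for all i): OK

Verdict: the first failing condition is dual_feasibility -> dual.

dual


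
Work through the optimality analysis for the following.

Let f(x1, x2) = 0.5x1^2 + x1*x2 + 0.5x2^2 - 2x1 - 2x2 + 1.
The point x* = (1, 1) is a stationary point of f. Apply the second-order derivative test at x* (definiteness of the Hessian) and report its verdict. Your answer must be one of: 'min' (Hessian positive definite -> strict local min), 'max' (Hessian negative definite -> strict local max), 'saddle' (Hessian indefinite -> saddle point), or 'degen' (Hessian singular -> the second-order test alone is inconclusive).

Compute the Hessian H = grad^2 f:
  H = [[1, 1], [1, 1]]
Verify stationarity: grad f(x*) = H x* + g = (0, 0).
Eigenvalues of H: 0, 2.
H has a zero eigenvalue (singular; positive semidefinite but not definite), so H is neither positive definite, negative definite, nor indefinite. The second-order test alone is inconclusive -> degen.
(Indeed, f is constant along the null direction of H through x*, so x* is not a strict local extremum.)

degen


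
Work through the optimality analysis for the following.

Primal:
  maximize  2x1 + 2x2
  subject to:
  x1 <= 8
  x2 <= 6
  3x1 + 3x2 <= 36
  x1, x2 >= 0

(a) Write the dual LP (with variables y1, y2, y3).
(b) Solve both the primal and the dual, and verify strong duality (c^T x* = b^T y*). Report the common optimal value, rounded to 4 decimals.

The standard primal-dual pair for 'max c^T x s.t. A x <= b, x >= 0' is:
  Dual:  min b^T y  s.t.  A^T y >= c,  y >= 0.

So the dual LP is:
  minimize  8y1 + 6y2 + 36y3
  subject to:
    y1 + 3y3 >= 2
    y2 + 3y3 >= 2
    y1, y2, y3 >= 0

Solving the primal: x* = (6, 6).
  primal value c^T x* = 24.
Solving the dual: y* = (0, 0, 0.6667).
  dual value b^T y* = 24.
Strong duality: c^T x* = b^T y*. Confirmed.

24


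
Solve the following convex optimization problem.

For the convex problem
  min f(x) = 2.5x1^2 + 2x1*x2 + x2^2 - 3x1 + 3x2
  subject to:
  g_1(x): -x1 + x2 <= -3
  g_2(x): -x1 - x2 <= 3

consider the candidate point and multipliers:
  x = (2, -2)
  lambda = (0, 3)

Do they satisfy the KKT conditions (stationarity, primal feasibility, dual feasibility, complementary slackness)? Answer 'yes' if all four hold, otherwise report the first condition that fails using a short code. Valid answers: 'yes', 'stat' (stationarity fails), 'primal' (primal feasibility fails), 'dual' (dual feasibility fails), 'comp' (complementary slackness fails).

Gradient of f: grad f(x) = Q x + c = (3, 3)
Constraint values g_i(x) = a_i^T x - b_i:
  g_1((2, -2)) = -1
  g_2((2, -2)) = -3
Stationarity residual: grad f(x) + sum_i lambda_i a_i = (0, 0)
  -> stationarity OK
Primal feasibility (all g_i <= 0): OK
Dual feasibility (all lambda_i >= 0): OK
Complementary slackness (lambda_i * g_i(x) = 0 for all i): FAILS

Verdict: the first failing condition is complementary_slackness -> comp.

comp


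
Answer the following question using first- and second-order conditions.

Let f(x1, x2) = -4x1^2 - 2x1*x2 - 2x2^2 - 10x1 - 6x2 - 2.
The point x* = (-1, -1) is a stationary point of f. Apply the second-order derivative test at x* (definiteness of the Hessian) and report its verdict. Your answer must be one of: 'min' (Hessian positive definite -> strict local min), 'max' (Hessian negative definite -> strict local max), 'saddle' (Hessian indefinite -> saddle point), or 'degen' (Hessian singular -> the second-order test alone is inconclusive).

Compute the Hessian H = grad^2 f:
  H = [[-8, -2], [-2, -4]]
Verify stationarity: grad f(x*) = H x* + g = (0, 0).
Eigenvalues of H: -8.8284, -3.1716.
Both eigenvalues < 0, so H is negative definite -> x* is a strict local max.

max


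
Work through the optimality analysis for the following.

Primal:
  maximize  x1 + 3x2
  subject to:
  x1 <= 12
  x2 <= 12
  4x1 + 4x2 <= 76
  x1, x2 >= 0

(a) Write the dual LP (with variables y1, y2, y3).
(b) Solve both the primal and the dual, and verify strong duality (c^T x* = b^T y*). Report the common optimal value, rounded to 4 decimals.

The standard primal-dual pair for 'max c^T x s.t. A x <= b, x >= 0' is:
  Dual:  min b^T y  s.t.  A^T y >= c,  y >= 0.

So the dual LP is:
  minimize  12y1 + 12y2 + 76y3
  subject to:
    y1 + 4y3 >= 1
    y2 + 4y3 >= 3
    y1, y2, y3 >= 0

Solving the primal: x* = (7, 12).
  primal value c^T x* = 43.
Solving the dual: y* = (0, 2, 0.25).
  dual value b^T y* = 43.
Strong duality: c^T x* = b^T y*. Confirmed.

43


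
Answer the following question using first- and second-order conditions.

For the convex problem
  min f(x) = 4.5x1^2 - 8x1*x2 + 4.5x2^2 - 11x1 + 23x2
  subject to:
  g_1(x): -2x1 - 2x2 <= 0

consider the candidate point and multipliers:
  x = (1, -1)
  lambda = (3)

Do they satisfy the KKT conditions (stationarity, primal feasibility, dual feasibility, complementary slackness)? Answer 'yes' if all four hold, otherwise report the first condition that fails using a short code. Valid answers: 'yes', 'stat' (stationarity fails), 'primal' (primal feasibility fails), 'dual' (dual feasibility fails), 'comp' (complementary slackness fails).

Gradient of f: grad f(x) = Q x + c = (6, 6)
Constraint values g_i(x) = a_i^T x - b_i:
  g_1((1, -1)) = 0
Stationarity residual: grad f(x) + sum_i lambda_i a_i = (0, 0)
  -> stationarity OK
Primal feasibility (all g_i <= 0): OK
Dual feasibility (all lambda_i >= 0): OK
Complementary slackness (lambda_i * g_i(x) = 0 for all i): OK

Verdict: yes, KKT holds.

yes


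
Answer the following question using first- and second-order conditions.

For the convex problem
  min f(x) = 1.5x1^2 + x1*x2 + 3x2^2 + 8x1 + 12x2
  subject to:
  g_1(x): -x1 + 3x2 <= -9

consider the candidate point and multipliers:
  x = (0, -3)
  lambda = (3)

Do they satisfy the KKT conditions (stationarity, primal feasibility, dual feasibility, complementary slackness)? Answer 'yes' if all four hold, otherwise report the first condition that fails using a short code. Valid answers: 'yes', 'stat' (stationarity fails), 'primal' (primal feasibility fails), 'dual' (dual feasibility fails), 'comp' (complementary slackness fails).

Gradient of f: grad f(x) = Q x + c = (5, -6)
Constraint values g_i(x) = a_i^T x - b_i:
  g_1((0, -3)) = 0
Stationarity residual: grad f(x) + sum_i lambda_i a_i = (2, 3)
  -> stationarity FAILS
Primal feasibility (all g_i <= 0): OK
Dual feasibility (all lambda_i >= 0): OK
Complementary slackness (lambda_i * g_i(x) = 0 for all i): OK

Verdict: the first failing condition is stationarity -> stat.

stat


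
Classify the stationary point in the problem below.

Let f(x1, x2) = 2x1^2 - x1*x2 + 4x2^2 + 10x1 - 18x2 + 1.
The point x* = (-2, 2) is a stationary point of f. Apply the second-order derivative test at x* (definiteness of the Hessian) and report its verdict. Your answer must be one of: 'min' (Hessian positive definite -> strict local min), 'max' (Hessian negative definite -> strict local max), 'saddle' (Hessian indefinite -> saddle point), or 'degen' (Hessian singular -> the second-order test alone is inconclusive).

Compute the Hessian H = grad^2 f:
  H = [[4, -1], [-1, 8]]
Verify stationarity: grad f(x*) = H x* + g = (0, 0).
Eigenvalues of H: 3.7639, 8.2361.
Both eigenvalues > 0, so H is positive definite -> x* is a strict local min.

min


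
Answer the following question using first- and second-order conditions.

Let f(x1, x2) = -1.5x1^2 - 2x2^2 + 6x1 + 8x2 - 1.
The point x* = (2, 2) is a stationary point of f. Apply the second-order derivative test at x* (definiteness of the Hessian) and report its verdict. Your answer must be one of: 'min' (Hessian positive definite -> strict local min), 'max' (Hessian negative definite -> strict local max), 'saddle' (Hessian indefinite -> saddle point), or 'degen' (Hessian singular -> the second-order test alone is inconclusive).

Compute the Hessian H = grad^2 f:
  H = [[-3, 0], [0, -4]]
Verify stationarity: grad f(x*) = H x* + g = (0, 0).
Eigenvalues of H: -4, -3.
Both eigenvalues < 0, so H is negative definite -> x* is a strict local max.

max


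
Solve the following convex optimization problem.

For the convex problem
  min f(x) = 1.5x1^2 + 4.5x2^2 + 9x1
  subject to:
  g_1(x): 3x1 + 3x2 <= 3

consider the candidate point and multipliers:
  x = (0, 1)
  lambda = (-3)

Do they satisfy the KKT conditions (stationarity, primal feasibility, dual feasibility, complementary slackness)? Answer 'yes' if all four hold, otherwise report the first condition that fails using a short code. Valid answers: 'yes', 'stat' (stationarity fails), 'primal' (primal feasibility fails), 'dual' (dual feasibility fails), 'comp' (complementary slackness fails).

Gradient of f: grad f(x) = Q x + c = (9, 9)
Constraint values g_i(x) = a_i^T x - b_i:
  g_1((0, 1)) = 0
Stationarity residual: grad f(x) + sum_i lambda_i a_i = (0, 0)
  -> stationarity OK
Primal feasibility (all g_i <= 0): OK
Dual feasibility (all lambda_i >= 0): FAILS
Complementary slackness (lambda_i * g_i(x) = 0 for all i): OK

Verdict: the first failing condition is dual_feasibility -> dual.

dual


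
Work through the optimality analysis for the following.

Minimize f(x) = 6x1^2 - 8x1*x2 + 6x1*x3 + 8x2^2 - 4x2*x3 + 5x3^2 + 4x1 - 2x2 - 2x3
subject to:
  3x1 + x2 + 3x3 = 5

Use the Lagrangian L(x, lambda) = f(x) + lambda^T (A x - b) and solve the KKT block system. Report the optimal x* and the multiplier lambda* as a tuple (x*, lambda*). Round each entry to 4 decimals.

Form the Lagrangian:
  L(x, lambda) = (1/2) x^T Q x + c^T x + lambda^T (A x - b)
Stationarity (grad_x L = 0): Q x + c + A^T lambda = 0.
Primal feasibility: A x = b.

This gives the KKT block system:
  [ Q   A^T ] [ x     ]   [-c ]
  [ A    0  ] [ lambda ] = [ b ]

Solving the linear system:
  x*      = (0.2587, 0.7203, 1.1678)
  lambda* = (-2.7832)
  f(x*)   = 5.5874

x* = (0.2587, 0.7203, 1.1678), lambda* = (-2.7832)


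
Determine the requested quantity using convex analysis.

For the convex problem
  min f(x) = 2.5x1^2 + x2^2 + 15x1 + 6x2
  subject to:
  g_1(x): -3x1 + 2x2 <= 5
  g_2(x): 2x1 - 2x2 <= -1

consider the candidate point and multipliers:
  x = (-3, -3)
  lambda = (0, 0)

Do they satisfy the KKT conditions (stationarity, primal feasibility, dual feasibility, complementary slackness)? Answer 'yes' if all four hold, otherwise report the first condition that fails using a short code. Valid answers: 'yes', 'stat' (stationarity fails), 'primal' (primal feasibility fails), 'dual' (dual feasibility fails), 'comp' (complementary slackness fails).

Gradient of f: grad f(x) = Q x + c = (0, 0)
Constraint values g_i(x) = a_i^T x - b_i:
  g_1((-3, -3)) = -2
  g_2((-3, -3)) = 1
Stationarity residual: grad f(x) + sum_i lambda_i a_i = (0, 0)
  -> stationarity OK
Primal feasibility (all g_i <= 0): FAILS
Dual feasibility (all lambda_i >= 0): OK
Complementary slackness (lambda_i * g_i(x) = 0 for all i): OK

Verdict: the first failing condition is primal_feasibility -> primal.

primal


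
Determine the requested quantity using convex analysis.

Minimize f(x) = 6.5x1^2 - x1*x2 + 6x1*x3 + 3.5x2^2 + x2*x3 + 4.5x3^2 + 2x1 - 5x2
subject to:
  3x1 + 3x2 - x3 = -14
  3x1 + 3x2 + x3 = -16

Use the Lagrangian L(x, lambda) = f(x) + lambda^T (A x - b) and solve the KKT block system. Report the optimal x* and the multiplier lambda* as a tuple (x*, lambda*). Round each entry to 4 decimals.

Form the Lagrangian:
  L(x, lambda) = (1/2) x^T Q x + c^T x + lambda^T (A x - b)
Stationarity (grad_x L = 0): Q x + c + A^T lambda = 0.
Primal feasibility: A x = b.

This gives the KKT block system:
  [ Q   A^T ] [ x     ]   [-c ]
  [ A    0  ] [ lambda ] = [ b ]

Solving the linear system:
  x*      = (-1.9091, -3.0909, -1)
  lambda* = (-7.4848, 16.0606)
  f(x*)   = 81.9091

x* = (-1.9091, -3.0909, -1), lambda* = (-7.4848, 16.0606)


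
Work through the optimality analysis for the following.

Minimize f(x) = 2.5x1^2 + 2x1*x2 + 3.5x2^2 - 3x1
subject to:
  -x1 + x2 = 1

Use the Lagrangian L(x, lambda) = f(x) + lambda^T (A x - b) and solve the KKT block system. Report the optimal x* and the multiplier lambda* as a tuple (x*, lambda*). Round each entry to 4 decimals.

Form the Lagrangian:
  L(x, lambda) = (1/2) x^T Q x + c^T x + lambda^T (A x - b)
Stationarity (grad_x L = 0): Q x + c + A^T lambda = 0.
Primal feasibility: A x = b.

This gives the KKT block system:
  [ Q   A^T ] [ x     ]   [-c ]
  [ A    0  ] [ lambda ] = [ b ]

Solving the linear system:
  x*      = (-0.375, 0.625)
  lambda* = (-3.625)
  f(x*)   = 2.375

x* = (-0.375, 0.625), lambda* = (-3.625)


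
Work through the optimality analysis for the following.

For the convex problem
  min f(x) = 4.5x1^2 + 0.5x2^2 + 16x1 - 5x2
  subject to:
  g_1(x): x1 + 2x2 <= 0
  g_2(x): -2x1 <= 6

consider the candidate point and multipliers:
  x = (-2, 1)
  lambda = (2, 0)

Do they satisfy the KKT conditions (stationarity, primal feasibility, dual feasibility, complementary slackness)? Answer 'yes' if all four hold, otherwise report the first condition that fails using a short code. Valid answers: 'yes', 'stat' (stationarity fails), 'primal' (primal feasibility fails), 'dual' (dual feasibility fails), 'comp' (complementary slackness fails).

Gradient of f: grad f(x) = Q x + c = (-2, -4)
Constraint values g_i(x) = a_i^T x - b_i:
  g_1((-2, 1)) = 0
  g_2((-2, 1)) = -2
Stationarity residual: grad f(x) + sum_i lambda_i a_i = (0, 0)
  -> stationarity OK
Primal feasibility (all g_i <= 0): OK
Dual feasibility (all lambda_i >= 0): OK
Complementary slackness (lambda_i * g_i(x) = 0 for all i): OK

Verdict: yes, KKT holds.

yes


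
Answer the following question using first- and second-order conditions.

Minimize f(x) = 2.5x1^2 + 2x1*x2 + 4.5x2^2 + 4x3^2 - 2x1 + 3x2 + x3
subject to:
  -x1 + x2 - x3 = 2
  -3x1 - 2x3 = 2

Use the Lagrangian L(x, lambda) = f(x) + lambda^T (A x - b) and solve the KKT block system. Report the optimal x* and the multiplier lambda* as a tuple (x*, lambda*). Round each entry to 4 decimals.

Form the Lagrangian:
  L(x, lambda) = (1/2) x^T Q x + c^T x + lambda^T (A x - b)
Stationarity (grad_x L = 0): Q x + c + A^T lambda = 0.
Primal feasibility: A x = b.

This gives the KKT block system:
  [ Q   A^T ] [ x     ]   [-c ]
  [ A    0  ] [ lambda ] = [ b ]

Solving the linear system:
  x*      = (-0.1935, 1.0968, -0.7097)
  lambda* = (-12.4839, 3.9032)
  f(x*)   = 10.0645

x* = (-0.1935, 1.0968, -0.7097), lambda* = (-12.4839, 3.9032)


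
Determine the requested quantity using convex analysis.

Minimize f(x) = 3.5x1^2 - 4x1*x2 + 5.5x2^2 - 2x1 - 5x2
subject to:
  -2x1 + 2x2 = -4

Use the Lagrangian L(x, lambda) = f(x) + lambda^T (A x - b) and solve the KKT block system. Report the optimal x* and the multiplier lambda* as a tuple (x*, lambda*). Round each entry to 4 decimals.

Form the Lagrangian:
  L(x, lambda) = (1/2) x^T Q x + c^T x + lambda^T (A x - b)
Stationarity (grad_x L = 0): Q x + c + A^T lambda = 0.
Primal feasibility: A x = b.

This gives the KKT block system:
  [ Q   A^T ] [ x     ]   [-c ]
  [ A    0  ] [ lambda ] = [ b ]

Solving the linear system:
  x*      = (2.1, 0.1)
  lambda* = (6.15)
  f(x*)   = 9.95

x* = (2.1, 0.1), lambda* = (6.15)


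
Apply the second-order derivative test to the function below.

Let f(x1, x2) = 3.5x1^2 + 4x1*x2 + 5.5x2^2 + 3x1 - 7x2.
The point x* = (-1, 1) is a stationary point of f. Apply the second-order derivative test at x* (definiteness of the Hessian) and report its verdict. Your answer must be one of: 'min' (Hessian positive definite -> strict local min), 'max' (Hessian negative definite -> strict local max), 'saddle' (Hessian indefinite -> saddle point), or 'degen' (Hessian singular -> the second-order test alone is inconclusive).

Compute the Hessian H = grad^2 f:
  H = [[7, 4], [4, 11]]
Verify stationarity: grad f(x*) = H x* + g = (0, 0).
Eigenvalues of H: 4.5279, 13.4721.
Both eigenvalues > 0, so H is positive definite -> x* is a strict local min.

min


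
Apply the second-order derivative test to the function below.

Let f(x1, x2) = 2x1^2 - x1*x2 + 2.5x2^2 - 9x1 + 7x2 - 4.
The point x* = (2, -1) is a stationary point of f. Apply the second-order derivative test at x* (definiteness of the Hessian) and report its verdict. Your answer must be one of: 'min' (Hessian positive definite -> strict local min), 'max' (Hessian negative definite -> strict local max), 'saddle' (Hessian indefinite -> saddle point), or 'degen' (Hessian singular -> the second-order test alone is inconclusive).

Compute the Hessian H = grad^2 f:
  H = [[4, -1], [-1, 5]]
Verify stationarity: grad f(x*) = H x* + g = (0, 0).
Eigenvalues of H: 3.382, 5.618.
Both eigenvalues > 0, so H is positive definite -> x* is a strict local min.

min


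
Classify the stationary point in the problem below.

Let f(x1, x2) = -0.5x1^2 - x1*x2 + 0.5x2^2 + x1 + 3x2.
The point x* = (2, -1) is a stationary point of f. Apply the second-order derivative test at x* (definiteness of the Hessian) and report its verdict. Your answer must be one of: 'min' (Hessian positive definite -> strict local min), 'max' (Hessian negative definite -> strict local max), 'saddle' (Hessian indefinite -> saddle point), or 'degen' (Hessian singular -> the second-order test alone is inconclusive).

Compute the Hessian H = grad^2 f:
  H = [[-1, -1], [-1, 1]]
Verify stationarity: grad f(x*) = H x* + g = (0, 0).
Eigenvalues of H: -1.4142, 1.4142.
Eigenvalues have mixed signs, so H is indefinite -> x* is a saddle point.

saddle


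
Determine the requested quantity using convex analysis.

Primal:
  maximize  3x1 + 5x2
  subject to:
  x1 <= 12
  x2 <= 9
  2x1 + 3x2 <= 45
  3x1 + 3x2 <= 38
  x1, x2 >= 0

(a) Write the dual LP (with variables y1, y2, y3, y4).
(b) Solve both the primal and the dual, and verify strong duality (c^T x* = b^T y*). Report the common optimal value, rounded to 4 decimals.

The standard primal-dual pair for 'max c^T x s.t. A x <= b, x >= 0' is:
  Dual:  min b^T y  s.t.  A^T y >= c,  y >= 0.

So the dual LP is:
  minimize  12y1 + 9y2 + 45y3 + 38y4
  subject to:
    y1 + 2y3 + 3y4 >= 3
    y2 + 3y3 + 3y4 >= 5
    y1, y2, y3, y4 >= 0

Solving the primal: x* = (3.6667, 9).
  primal value c^T x* = 56.
Solving the dual: y* = (0, 2, 0, 1).
  dual value b^T y* = 56.
Strong duality: c^T x* = b^T y*. Confirmed.

56


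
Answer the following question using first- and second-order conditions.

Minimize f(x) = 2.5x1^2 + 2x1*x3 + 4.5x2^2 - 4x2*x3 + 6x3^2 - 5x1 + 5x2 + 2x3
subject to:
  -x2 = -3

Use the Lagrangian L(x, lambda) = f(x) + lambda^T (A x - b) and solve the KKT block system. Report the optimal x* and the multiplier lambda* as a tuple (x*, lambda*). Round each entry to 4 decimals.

Form the Lagrangian:
  L(x, lambda) = (1/2) x^T Q x + c^T x + lambda^T (A x - b)
Stationarity (grad_x L = 0): Q x + c + A^T lambda = 0.
Primal feasibility: A x = b.

This gives the KKT block system:
  [ Q   A^T ] [ x     ]   [-c ]
  [ A    0  ] [ lambda ] = [ b ]

Solving the linear system:
  x*      = (0.7143, 3, 0.7143)
  lambda* = (29.1429)
  f(x*)   = 50.1429

x* = (0.7143, 3, 0.7143), lambda* = (29.1429)


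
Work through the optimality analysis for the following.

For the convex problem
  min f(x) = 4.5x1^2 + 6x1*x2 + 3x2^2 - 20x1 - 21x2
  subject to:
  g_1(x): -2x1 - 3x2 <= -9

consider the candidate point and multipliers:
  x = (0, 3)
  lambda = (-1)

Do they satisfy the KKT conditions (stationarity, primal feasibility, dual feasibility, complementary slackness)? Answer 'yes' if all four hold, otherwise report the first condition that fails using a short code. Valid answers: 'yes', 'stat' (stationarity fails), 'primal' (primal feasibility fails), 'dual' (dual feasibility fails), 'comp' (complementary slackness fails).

Gradient of f: grad f(x) = Q x + c = (-2, -3)
Constraint values g_i(x) = a_i^T x - b_i:
  g_1((0, 3)) = 0
Stationarity residual: grad f(x) + sum_i lambda_i a_i = (0, 0)
  -> stationarity OK
Primal feasibility (all g_i <= 0): OK
Dual feasibility (all lambda_i >= 0): FAILS
Complementary slackness (lambda_i * g_i(x) = 0 for all i): OK

Verdict: the first failing condition is dual_feasibility -> dual.

dual


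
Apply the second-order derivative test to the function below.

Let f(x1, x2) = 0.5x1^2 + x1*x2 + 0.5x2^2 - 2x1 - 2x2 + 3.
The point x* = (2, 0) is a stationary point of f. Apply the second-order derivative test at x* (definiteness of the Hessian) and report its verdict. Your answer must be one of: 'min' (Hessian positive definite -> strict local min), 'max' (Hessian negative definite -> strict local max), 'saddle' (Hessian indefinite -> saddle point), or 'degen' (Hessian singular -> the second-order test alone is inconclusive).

Compute the Hessian H = grad^2 f:
  H = [[1, 1], [1, 1]]
Verify stationarity: grad f(x*) = H x* + g = (0, 0).
Eigenvalues of H: 0, 2.
H has a zero eigenvalue (singular; positive semidefinite but not definite), so H is neither positive definite, negative definite, nor indefinite. The second-order test alone is inconclusive -> degen.
(Indeed, f is constant along the null direction of H through x*, so x* is not a strict local extremum.)

degen


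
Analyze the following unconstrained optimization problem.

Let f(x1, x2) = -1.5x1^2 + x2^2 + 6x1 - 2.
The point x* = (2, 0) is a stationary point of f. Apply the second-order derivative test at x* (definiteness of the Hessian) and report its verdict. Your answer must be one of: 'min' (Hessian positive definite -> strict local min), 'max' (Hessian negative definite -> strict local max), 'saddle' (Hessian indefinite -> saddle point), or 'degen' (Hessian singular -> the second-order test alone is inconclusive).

Compute the Hessian H = grad^2 f:
  H = [[-3, 0], [0, 2]]
Verify stationarity: grad f(x*) = H x* + g = (0, 0).
Eigenvalues of H: -3, 2.
Eigenvalues have mixed signs, so H is indefinite -> x* is a saddle point.

saddle


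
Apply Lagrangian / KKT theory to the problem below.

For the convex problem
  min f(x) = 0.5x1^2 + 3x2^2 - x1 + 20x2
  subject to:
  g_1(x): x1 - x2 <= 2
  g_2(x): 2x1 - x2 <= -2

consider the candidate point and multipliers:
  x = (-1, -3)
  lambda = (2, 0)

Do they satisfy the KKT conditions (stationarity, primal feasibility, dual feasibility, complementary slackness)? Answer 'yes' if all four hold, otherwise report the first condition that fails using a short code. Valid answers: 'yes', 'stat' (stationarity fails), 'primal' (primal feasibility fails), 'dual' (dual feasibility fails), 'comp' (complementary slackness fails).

Gradient of f: grad f(x) = Q x + c = (-2, 2)
Constraint values g_i(x) = a_i^T x - b_i:
  g_1((-1, -3)) = 0
  g_2((-1, -3)) = 3
Stationarity residual: grad f(x) + sum_i lambda_i a_i = (0, 0)
  -> stationarity OK
Primal feasibility (all g_i <= 0): FAILS
Dual feasibility (all lambda_i >= 0): OK
Complementary slackness (lambda_i * g_i(x) = 0 for all i): OK

Verdict: the first failing condition is primal_feasibility -> primal.

primal
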